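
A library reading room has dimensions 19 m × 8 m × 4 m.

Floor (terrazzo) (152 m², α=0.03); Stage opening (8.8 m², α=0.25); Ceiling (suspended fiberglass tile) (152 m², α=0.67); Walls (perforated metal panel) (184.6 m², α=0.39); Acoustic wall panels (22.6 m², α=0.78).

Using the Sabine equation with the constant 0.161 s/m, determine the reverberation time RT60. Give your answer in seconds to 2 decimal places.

0.49 seconds

Summing Sᵢαᵢ: 4.560 + 2.200 + 101.840 + 71.994 + 17.628 → A = 198.222 sabins.
V = 19·8·4 = 608 m³.
Sabine: RT60 = 0.161 × 608 / 198.222 = 0.49 s.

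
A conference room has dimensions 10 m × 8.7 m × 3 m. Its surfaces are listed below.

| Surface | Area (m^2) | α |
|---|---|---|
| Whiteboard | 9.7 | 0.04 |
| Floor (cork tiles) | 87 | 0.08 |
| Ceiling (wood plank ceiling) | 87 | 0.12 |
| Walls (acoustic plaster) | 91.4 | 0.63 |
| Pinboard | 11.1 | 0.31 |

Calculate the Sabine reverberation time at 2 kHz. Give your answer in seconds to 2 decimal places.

0.53 sec

Total absorption A = 9.7·0.04 + 87·0.08 + 87·0.12 + 91.4·0.63 + 11.1·0.31
  = 0.388 + 6.960 + 10.440 + 57.582 + 3.441 = 78.811 m^2 sabins.
Volume V = 10 × 8.7 × 3 = 261 m³.
RT60 = 0.161 · V / A = 0.161 × 261 / 78.811 = 0.53 s.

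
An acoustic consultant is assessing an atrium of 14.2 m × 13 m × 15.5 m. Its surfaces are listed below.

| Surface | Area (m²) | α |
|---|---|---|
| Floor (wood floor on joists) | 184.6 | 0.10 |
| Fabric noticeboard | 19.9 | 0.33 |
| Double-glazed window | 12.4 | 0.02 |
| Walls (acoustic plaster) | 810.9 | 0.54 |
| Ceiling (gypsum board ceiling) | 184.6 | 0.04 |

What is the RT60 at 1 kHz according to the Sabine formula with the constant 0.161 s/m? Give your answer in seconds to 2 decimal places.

Total absorption A = 184.6*0.10 + 19.9*0.33 + 12.4*0.02 + 810.9*0.54 + 184.6*0.04
  = 18.460 + 6.567 + 0.248 + 437.886 + 7.384 = 470.545 m² sabins.
Room volume: 2861.3 m³.
RT60 = 0.161 · V / A = 0.161 × 2861.3 / 470.545 = 0.98 s.

0.98 sec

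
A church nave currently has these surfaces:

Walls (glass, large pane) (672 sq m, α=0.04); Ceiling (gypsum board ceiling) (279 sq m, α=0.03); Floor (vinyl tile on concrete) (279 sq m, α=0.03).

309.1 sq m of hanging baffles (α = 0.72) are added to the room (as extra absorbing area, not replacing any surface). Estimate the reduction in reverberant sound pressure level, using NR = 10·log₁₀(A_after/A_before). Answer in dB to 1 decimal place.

7.9 dB

Total absorption A_before = 672×0.04 + 279×0.03 + 279×0.03
  = 26.880 + 8.370 + 8.370 = 43.620 sq m sabins.
Treatment contributes 309.1·0.72 = 222.552 sabins.
New total A_after = 266.172 sabins.
NR = 10·log₁₀(266.172/43.620) = 7.9 dB.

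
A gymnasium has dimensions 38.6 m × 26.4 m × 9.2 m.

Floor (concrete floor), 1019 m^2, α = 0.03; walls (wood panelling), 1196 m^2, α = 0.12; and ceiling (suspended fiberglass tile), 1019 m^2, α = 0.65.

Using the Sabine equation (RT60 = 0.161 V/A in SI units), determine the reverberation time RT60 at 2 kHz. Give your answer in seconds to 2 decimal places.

1.80 sec

Total absorption A = 1019×0.03 + 1196×0.12 + 1019×0.65
  = 30.570 + 143.520 + 662.350 = 836.440 m^2 sabins.
Volume V = 38.6 × 26.4 × 9.2 = 9375.168 m³.
T = 0.161 V/A = 0.161·9375.168/836.440 = 1.80 s.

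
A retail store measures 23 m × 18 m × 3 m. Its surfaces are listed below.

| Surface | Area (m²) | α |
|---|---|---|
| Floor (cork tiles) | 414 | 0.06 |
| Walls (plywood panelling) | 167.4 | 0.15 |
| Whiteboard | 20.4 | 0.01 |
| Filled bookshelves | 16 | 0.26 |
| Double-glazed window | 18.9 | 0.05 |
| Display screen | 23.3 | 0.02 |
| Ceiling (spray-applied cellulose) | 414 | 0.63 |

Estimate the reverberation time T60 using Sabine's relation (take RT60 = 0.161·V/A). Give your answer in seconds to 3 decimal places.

0.632 seconds

Total absorption A = 414×0.06 + 167.4×0.15 + 20.4×0.01 + 16×0.26 + 18.9×0.05 + 23.3×0.02 + 414×0.63
  = 24.840 + 25.110 + 0.204 + 4.160 + 0.945 + 0.466 + 260.820 = 316.545 m² sabins.
Volume V = 23 × 18 × 3 = 1242 m³.
T = 0.161 V/A = 0.161·1242/316.545 = 0.632 s.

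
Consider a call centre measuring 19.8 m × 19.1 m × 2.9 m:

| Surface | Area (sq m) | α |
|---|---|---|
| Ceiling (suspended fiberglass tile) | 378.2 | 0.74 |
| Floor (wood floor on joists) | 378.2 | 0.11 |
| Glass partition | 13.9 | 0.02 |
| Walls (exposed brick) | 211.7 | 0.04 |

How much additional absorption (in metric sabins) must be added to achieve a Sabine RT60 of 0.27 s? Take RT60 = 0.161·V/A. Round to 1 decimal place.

323.8 sabins

Equivalent absorption area: A₁ = 378.2·0.74 + 378.2·0.11 + 13.9·0.02 + 211.7·0.04 = 330.216 sq m.
For T = 0.27 s, need A₂ = 0.161·V/T = 0.161·1096.722/0.27 = 653.971 sabins.
ΔA = A₂ − A₁ = 653.971 − 330.216 = 323.8 sabins.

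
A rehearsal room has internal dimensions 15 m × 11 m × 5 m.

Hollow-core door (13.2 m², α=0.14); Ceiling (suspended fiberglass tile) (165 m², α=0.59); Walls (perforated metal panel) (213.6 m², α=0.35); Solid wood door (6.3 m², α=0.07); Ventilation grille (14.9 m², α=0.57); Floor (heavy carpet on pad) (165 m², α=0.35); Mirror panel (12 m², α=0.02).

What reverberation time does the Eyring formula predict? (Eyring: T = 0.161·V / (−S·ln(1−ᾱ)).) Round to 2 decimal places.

Total surface area S = 13.2 + 165 + 213.6 + 6.3 + 14.9 + 165 + 12 = 590.0 m².
Absorption A = 13.2×0.14 + 165×0.59 + 213.6×0.35 + 6.3×0.07 + 14.9×0.57 + 165×0.35 + 12×0.02 = 240.882 sabins.
ᾱ = 240.882 / 590.0 = 0.4083.
Eyring denominator: −S ln(1−ᾱ) = 309.606.
V = 15 × 11 × 5 = 825 m³.
RT60 = 0.161 × 825 / 309.606 = 0.43 s.

0.43 sec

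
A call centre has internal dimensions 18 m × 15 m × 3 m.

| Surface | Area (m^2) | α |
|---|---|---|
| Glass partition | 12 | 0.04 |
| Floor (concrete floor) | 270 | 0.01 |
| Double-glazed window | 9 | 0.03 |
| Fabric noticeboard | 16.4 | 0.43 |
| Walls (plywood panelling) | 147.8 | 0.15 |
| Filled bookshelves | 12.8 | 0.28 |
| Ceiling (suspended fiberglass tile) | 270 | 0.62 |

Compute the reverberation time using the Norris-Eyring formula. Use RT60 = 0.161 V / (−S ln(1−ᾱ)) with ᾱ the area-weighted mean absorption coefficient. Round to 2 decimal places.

Total surface area S = 12 + 270 + 9 + 16.4 + 147.8 + 12.8 + 270 = 738.0 m^2.
Absorption A = 12×0.04 + 270×0.01 + 9×0.03 + 16.4×0.43 + 147.8×0.15 + 12.8×0.28 + 270×0.62 = 203.656 sabins.
Mean coefficient ᾱ = A/S = 0.2760.
Eyring denominator: −S ln(1−ᾱ) = 238.347.
V = 18 × 15 × 3 = 810 m³.
RT60 = 0.161 × 810 / 238.347 = 0.55 s.

0.55 seconds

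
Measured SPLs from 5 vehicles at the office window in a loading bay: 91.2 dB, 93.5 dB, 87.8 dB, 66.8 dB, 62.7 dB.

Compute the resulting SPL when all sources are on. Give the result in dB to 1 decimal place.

Σ 10^(Lᵢ/10) = 4.166e+09.
Combined level = 10 log₁₀(4.166e+09) = 96.2 dB.

96.2 dB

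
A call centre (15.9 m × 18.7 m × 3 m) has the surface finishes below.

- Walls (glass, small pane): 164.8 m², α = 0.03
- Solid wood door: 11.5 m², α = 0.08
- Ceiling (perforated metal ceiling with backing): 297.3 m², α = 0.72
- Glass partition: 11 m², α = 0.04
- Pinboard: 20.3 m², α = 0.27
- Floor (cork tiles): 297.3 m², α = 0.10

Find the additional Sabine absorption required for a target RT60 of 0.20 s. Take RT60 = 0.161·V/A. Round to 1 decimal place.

462.5 sabins

A₁ = Σ Sᵢαᵢ = 164.8*0.03 + 11.5*0.08 + 297.3*0.72 + 11*0.04 + 20.3*0.27 + 297.3*0.10 = 255.571 sabins.
V = 891.99 m³. Required absorption A₂ = 0.161 × 891.99 / 0.20 = 718.052 sabins.
Additional absorption ΔA = 718.052 − 255.571 = 462.5 sabins.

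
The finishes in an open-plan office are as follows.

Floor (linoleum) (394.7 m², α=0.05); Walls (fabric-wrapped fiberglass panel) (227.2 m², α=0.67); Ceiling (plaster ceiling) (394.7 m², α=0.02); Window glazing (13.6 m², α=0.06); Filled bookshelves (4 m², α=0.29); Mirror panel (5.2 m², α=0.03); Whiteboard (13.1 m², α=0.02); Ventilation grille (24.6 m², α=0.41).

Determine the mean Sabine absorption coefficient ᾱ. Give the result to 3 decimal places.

S = Σ Sᵢ = 394.7 + 227.2 + 394.7 + 13.6 + 4 + 5.2 + 13.1 + 24.6 = 1077.1 m².
Σ(Sᵢαᵢ) = 394.7·0.05 + 227.2·0.67 + 394.7·0.02 + 13.6·0.06 + 4·0.29 + 5.2·0.03 + 13.1·0.02 + 24.6·0.41 = 192.333.
ᾱ = 192.333 / 1077.1 = 0.179.

0.179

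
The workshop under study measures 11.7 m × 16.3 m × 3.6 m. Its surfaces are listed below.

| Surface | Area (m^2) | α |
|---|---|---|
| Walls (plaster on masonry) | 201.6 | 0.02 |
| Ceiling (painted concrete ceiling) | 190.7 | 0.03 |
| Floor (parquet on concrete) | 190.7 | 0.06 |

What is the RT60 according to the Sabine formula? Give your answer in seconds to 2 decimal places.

5.22 sec

Total absorption A = 201.6·0.02 + 190.7·0.03 + 190.7·0.06
  = 4.032 + 5.721 + 11.442 = 21.195 m^2 sabins.
Room volume: 686.556 m³.
Sabine: RT60 = 0.161 × 686.556 / 21.195 = 5.22 s.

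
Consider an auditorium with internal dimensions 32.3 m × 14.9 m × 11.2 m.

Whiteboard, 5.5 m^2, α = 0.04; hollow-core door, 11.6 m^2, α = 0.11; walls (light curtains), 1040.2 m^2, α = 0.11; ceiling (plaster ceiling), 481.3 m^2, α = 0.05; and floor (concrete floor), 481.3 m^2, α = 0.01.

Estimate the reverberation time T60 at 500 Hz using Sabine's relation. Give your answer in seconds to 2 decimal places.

Equivalent absorption area: A = 5.5*0.04 + 11.6*0.11 + 1040.2*0.11 + 481.3*0.05 + 481.3*0.01 = 144.796 m^2.
Volume V = 32.3 × 14.9 × 11.2 = 5390.224 m³.
T = 0.161 V/A = 0.161·5390.224/144.796 = 5.99 s.

5.99 seconds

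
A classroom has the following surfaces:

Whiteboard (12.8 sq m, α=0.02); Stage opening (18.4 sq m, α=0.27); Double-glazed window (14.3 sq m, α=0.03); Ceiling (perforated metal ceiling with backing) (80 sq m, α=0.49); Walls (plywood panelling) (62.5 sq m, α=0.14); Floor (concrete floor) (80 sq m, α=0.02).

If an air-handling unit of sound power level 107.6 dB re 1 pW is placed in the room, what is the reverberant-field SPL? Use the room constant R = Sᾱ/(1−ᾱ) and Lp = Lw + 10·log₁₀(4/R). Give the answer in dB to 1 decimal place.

95.2 dB

A = 55.203 sabins; S = 268.0 sq m.
ᾱ = 55.203/268.0 = 0.2060; R = Sᾱ/(1−ᾱ) = 55.203/(1−0.2060) = 69.525 sq m.
Lp = Lw + 10 log₁₀(4/R) = 107.6 -12.40 = 95.2 dB.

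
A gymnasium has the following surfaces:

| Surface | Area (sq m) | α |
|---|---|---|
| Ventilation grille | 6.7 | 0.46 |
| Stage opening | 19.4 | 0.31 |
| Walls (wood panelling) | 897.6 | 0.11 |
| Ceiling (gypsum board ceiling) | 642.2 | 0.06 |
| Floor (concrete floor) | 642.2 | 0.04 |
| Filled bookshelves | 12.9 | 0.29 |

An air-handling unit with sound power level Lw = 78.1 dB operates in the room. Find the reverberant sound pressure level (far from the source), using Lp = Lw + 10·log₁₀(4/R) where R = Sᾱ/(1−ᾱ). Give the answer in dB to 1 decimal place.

Σ(Sᵢαᵢ) = 6.7·0.46 + 19.4·0.31 + 897.6·0.11 + 642.2·0.06 + 642.2·0.04 + 12.9·0.29 = 175.793; total area S = 2221.0 sq m.
ᾱ = 175.793/2221.0 = 0.0792; R = Sᾱ/(1−ᾱ) = 175.793/(1−0.0792) = 190.913 sq m.
Lp = Lw + 10 log₁₀(4/R) = 78.1 -16.79 = 61.3 dB.

61.3 dB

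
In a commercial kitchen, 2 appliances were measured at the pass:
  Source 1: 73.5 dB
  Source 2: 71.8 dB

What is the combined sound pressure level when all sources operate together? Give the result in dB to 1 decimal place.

75.7 dB

Σ 10^(Lᵢ/10) = 3.752e+07.
Combined level = 10 log₁₀(3.752e+07) = 75.7 dB.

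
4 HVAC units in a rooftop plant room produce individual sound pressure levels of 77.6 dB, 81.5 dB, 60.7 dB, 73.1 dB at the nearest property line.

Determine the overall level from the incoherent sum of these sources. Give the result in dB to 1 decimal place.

Sum in the linear (power) domain: Σ 10^(Lᵢ/10) = 10^(77.6/10) + 10^(81.5/10) + 10^(60.7/10) + 10^(73.1/10) = 2.204e+08.
Back to dB: 10·log₁₀ Σ = 83.4 dB.

83.4 dB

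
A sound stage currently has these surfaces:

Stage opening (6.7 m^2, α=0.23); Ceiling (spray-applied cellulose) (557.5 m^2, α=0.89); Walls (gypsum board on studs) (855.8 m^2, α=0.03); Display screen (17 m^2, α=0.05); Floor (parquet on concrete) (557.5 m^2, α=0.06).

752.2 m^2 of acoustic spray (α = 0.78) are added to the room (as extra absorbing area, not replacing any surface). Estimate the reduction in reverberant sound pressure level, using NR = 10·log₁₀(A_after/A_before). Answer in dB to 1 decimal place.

3.1 dB

A_before = Σ Sᵢαᵢ = 6.7*0.23 + 557.5*0.89 + 855.8*0.03 + 17*0.05 + 557.5*0.06 = 557.690 sabins.
Added absorption = 752.2 × 0.78 = 586.716 sabins.
New total A_after = 1144.406 sabins.
NR = 10·log₁₀(1144.406/557.690) = 3.1 dB.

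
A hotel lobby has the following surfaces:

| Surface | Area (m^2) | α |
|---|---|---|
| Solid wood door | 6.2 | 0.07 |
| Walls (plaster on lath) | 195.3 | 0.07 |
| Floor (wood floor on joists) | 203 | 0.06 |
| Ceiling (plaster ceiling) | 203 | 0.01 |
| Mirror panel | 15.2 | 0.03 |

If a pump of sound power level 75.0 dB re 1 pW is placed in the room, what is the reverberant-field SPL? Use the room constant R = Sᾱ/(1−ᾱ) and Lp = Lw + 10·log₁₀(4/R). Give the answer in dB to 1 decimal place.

Σ(Sᵢαᵢ) = 6.2·0.07 + 195.3·0.07 + 203·0.06 + 203·0.01 + 15.2·0.03 = 28.771; total area S = 622.7 m^2.
ᾱ = 0.0462, so room constant R = A/(1−ᾱ) = 30.165 m^2.
Lp = Lw + 10 log₁₀(4/R) = 75.0 -8.77 = 66.2 dB.

66.2 dB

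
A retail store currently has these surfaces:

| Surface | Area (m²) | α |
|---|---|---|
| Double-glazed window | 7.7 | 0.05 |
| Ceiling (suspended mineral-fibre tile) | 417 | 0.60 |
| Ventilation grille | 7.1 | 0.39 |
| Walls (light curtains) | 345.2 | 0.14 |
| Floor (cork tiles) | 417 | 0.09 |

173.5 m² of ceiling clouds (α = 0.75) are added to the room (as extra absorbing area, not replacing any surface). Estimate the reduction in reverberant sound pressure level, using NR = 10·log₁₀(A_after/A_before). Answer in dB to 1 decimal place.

Total absorption A_before = 7.7×0.05 + 417×0.60 + 7.1×0.39 + 345.2×0.14 + 417×0.09
  = 0.385 + 250.200 + 2.769 + 48.328 + 37.530 = 339.212 m² sabins.
Treatment contributes 173.5·0.75 = 130.125 sabins.
New total A_after = 469.337 sabins.
Reduction = 10 log₁₀(A_after/A_before) = 10 log₁₀(1.3836) = 1.4 dB.

1.4 dB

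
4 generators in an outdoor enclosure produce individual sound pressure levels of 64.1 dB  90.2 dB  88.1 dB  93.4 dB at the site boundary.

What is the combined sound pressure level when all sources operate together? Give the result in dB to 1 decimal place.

95.9 dB

Sum in the linear (power) domain: Σ 10^(Lᵢ/10) = 10^(64.1/10) + 10^(90.2/10) + 10^(88.1/10) + 10^(93.4/10) = 3.883e+09.
L_total = 10·log₁₀(3.883e+09) = 95.9 dB.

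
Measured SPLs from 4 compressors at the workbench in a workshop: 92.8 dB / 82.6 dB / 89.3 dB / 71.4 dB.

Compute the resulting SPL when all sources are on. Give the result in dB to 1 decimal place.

Converting to relative power and adding: 10^(92.8/10) + 10^(82.6/10) + 10^(89.3/10) + 10^(71.4/10) = 2.952e+09.
L_total = 10·log₁₀(2.952e+09) = 94.7 dB.

94.7 dB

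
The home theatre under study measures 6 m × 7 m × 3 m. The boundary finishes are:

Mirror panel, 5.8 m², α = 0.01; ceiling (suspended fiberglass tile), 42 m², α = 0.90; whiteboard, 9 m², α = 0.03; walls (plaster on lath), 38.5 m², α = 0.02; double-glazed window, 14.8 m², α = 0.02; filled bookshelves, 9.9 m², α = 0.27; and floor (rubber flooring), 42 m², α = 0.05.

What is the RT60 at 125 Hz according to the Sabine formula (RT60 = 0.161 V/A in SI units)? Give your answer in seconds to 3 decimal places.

0.461 s

Total absorption A = 5.8·0.01 + 42·0.90 + 9·0.03 + 38.5·0.02 + 14.8·0.02 + 9.9·0.27 + 42·0.05
  = 0.058 + 37.800 + 0.270 + 0.770 + 0.296 + 2.673 + 2.100 = 43.967 m² sabins.
Room volume: 126 m³.
Sabine: RT60 = 0.161 × 126 / 43.967 = 0.461 s.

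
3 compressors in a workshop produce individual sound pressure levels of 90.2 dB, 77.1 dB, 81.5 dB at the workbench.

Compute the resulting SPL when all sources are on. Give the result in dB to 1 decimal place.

90.9 dB

Sum in the linear (power) domain: Σ 10^(Lᵢ/10) = 10^(90.2/10) + 10^(77.1/10) + 10^(81.5/10) = 1.24e+09.
Combined level = 10 log₁₀(1.24e+09) = 90.9 dB.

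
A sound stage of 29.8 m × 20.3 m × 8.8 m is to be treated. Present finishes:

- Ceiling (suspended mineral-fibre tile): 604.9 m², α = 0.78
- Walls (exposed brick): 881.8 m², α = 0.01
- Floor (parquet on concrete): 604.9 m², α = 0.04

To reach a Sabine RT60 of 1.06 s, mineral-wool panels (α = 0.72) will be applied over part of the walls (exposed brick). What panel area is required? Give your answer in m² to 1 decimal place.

Summing Sᵢαᵢ: 471.822 + 8.818 + 24.196 → A₁ = 504.836 sabins.
Required A₂ = 0.161·5323.472/1.06 = 808.565 sabins.
ΔA needed = 808.565 − 504.836 = 303.729 sabins.
Net gain per m²: Δα = 0.72 − 0.01 = 0.71.
Panel area = 303.729 / 0.71 = 427.8 m².

427.8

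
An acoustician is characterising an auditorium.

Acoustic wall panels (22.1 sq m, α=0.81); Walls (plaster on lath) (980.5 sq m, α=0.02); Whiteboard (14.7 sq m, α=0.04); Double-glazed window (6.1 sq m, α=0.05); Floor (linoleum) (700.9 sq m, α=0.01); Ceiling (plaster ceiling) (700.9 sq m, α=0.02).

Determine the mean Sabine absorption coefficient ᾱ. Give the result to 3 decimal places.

0.025

S = Σ Sᵢ = 22.1 + 980.5 + 14.7 + 6.1 + 700.9 + 700.9 = 2425.2 sq m.
Weighted sum Σ Sα = 59.431.
ᾱ = 59.431 / 2425.2 = 0.025.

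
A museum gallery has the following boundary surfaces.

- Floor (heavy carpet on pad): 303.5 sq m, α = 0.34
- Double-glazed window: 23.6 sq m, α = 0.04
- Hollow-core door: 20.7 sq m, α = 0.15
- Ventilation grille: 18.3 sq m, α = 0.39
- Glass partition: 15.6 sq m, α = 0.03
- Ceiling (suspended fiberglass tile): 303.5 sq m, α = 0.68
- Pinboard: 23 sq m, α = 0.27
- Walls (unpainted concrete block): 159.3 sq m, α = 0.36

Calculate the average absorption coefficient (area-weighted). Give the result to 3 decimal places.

0.444

Total surface area S = 867.5 sq m.
Σ(Sᵢαᵢ) = 303.5·0.34 + 23.6·0.04 + 20.7·0.15 + 18.3·0.39 + 15.6·0.03 + 303.5·0.68 + 23·0.27 + 159.3·0.36 = 384.782.
ᾱ = 384.782 / 867.5 = 0.444.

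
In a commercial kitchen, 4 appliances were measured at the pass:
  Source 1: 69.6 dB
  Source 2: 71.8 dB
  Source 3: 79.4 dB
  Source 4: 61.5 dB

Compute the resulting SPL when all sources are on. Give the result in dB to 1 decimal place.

Σ 10^(Lᵢ/10) = 1.128e+08.
Combined level = 10 log₁₀(1.128e+08) = 80.5 dB.

80.5 dB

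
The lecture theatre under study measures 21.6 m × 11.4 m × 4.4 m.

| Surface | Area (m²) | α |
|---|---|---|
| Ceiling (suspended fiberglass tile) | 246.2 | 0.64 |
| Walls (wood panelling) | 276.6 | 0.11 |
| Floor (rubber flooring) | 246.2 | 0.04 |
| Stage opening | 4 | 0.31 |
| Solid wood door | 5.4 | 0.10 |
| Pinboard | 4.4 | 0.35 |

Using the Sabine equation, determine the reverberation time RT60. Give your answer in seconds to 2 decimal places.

Summing Sᵢαᵢ: 157.568 + 30.426 + 9.848 + 1.240 + 0.540 + 1.540 → A = 201.162 sabins.
Volume V = 21.6 × 11.4 × 4.4 = 1083.456 m³.
Sabine: RT60 = 0.161 × 1083.456 / 201.162 = 0.87 s.

0.87 s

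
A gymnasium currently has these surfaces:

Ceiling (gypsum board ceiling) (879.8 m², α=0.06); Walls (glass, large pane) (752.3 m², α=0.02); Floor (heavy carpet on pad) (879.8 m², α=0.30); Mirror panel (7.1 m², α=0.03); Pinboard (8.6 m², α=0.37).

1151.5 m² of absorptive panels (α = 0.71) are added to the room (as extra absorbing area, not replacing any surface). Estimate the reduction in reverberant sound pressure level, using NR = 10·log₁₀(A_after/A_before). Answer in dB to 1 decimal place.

5.4 dB

A_before = Σ Sᵢαᵢ = 879.8×0.06 + 752.3×0.02 + 879.8×0.30 + 7.1×0.03 + 8.6×0.37 = 335.169 sabins.
Treatment contributes 1151.5·0.71 = 817.565 sabins.
A_after = 335.169 + 817.565 = 1152.734 sabins.
NR = 10·log₁₀(1152.734/335.169) = 5.4 dB.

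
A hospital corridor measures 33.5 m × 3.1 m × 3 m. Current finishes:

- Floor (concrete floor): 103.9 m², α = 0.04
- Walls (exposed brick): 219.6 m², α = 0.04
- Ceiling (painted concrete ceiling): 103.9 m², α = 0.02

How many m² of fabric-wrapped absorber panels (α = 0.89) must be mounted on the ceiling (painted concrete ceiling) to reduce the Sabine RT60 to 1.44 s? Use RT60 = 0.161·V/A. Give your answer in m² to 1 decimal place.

22.8

A₁ = Σ Sᵢαᵢ = 103.9·0.04 + 219.6·0.04 + 103.9·0.02 = 15.018 sabins.
Required A₂ = 0.161·311.55/1.44 = 34.833 sabins.
Absorption to add: 34.833 − 15.018 = 19.815 sabins.
Each m² of panel replacing the ceiling (painted concrete ceiling) adds (0.89 − 0.02) = 0.87 sabins.
Area = ΔA/Δα = 19.815/0.87 = 22.8 m².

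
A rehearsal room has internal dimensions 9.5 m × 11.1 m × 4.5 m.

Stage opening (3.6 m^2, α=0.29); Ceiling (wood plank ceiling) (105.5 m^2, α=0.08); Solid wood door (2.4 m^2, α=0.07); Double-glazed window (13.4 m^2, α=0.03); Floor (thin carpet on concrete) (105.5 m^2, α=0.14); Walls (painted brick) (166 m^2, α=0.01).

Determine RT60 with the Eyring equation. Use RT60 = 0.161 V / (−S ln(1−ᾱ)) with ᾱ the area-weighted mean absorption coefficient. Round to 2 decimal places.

S = Σ Sᵢ = 396.4 m^2.
Absorption A = 3.6·0.29 + 105.5·0.08 + 2.4·0.07 + 13.4·0.03 + 105.5·0.14 + 166·0.01 = 26.484 sabins.
Mean coefficient ᾱ = A/S = 0.0668.
−S·ln(1−ᾱ) = −396.4 × ln(1 − 0.0668) = 27.405.
V = 9.5 × 11.1 × 4.5 = 474.525 m³.
RT60 = 0.161 × 474.525 / 27.405 = 2.79 s.

2.79 s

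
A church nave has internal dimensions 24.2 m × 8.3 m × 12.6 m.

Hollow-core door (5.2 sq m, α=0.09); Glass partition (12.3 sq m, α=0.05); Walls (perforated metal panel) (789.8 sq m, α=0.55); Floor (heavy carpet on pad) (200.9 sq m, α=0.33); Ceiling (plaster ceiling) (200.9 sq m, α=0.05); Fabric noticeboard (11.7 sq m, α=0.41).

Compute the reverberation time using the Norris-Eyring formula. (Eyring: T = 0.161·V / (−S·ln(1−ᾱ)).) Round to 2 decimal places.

0.61 s

Total surface area S = 5.2 + 12.3 + 789.8 + 200.9 + 200.9 + 11.7 = 1220.8 sq m.
Σ(Sᵢαᵢ) = 5.2×0.09 + 12.3×0.05 + 789.8×0.55 + 200.9×0.33 + 200.9×0.05 + 11.7×0.41 = 516.612.
ᾱ = 516.612 / 1220.8 = 0.4232.
Eyring denominator: −S ln(1−ᾱ) = 671.757.
V = 24.2 × 8.3 × 12.6 = 2530.836 m³.
T = 0.161·V/[−S·ln(1−ᾱ)] = 0.161·2530.836/671.757 = 0.61 s.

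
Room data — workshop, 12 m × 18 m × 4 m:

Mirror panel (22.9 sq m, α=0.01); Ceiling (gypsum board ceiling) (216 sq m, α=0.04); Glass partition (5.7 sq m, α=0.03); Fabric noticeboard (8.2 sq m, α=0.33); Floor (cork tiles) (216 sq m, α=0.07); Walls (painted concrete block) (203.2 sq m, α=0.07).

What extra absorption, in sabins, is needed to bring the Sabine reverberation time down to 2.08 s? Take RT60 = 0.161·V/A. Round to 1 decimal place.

25.8 sabins

Total absorption A₁ = 22.9×0.01 + 216×0.04 + 5.7×0.03 + 8.2×0.33 + 216×0.07 + 203.2×0.07
  = 0.229 + 8.640 + 0.171 + 2.706 + 15.120 + 14.224 = 41.090 sq m sabins.
V = 864 m³. Required absorption A₂ = 0.161 × 864 / 2.08 = 66.877 sabins.
ΔA = A₂ − A₁ = 66.877 − 41.090 = 25.8 sabins.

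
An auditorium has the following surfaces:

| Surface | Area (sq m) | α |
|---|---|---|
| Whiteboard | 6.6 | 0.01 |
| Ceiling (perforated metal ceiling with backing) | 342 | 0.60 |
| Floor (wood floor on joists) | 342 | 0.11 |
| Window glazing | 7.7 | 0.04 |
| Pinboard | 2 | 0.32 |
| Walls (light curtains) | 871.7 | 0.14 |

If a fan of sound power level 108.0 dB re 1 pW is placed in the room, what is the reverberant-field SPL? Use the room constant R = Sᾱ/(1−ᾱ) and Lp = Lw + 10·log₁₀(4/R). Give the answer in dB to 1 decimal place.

A = 365.872 sabins; S = 1572.0 sq m.
ᾱ = 0.2327, so room constant R = A/(1−ᾱ) = 476.830 sq m.
Lp = 108.0 + 10·log₁₀(4/476.830) = 108.0 + (-20.76) = 87.2 dB.

87.2 dB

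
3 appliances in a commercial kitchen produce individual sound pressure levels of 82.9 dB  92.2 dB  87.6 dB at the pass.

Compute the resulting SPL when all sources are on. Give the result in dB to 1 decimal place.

93.9 dB

Sum in the linear (power) domain: Σ 10^(Lᵢ/10) = 10^(82.9/10) + 10^(92.2/10) + 10^(87.6/10) = 2.43e+09.
L_total = 10·log₁₀(2.43e+09) = 93.9 dB.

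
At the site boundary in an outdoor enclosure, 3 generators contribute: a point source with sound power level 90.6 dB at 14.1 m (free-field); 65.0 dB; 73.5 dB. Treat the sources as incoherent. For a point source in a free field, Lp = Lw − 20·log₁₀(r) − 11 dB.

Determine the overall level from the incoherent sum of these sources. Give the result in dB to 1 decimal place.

Source at 14.1 m: Lp = 90.6 − 20·log₁₀(14.1) − 11 = 56.6 dB.
Converting to relative power and adding: 10^(56.6/10) + 10^(65.0/10) + 10^(73.5/10) = 2.601e+07.
L_total = 10·log₁₀(2.601e+07) = 74.2 dB.

74.2 dB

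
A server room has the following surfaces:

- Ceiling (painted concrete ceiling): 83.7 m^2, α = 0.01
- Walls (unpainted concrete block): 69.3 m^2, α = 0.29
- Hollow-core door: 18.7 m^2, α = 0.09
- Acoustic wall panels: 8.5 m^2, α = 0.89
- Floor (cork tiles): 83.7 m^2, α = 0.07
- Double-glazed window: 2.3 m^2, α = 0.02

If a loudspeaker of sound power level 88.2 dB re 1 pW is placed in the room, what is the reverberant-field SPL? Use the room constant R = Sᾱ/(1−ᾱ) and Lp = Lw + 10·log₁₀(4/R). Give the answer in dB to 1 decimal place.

A = 36.087 sabins; S = 266.2 m^2.
ᾱ = 0.1356, so room constant R = A/(1−ᾱ) = 41.748 m^2.
Lp = 88.2 + 10·log₁₀(4/41.748) = 88.2 + (-10.19) = 78.0 dB.

78.0 dB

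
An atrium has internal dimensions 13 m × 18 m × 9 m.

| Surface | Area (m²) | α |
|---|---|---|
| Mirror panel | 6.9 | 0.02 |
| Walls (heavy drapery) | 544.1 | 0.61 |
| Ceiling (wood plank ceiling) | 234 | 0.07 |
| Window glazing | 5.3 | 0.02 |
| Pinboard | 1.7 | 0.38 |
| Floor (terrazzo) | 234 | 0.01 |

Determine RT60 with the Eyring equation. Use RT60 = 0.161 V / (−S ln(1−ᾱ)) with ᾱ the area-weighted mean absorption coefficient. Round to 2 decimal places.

0.79 s

S = Σ Sᵢ = 1026.0 m².
Absorption A = 6.9·0.02 + 544.1·0.61 + 234·0.07 + 5.3·0.02 + 1.7·0.38 + 234·0.01 = 351.511 sabins.
ᾱ = 351.511 / 1026.0 = 0.3426.
−S·ln(1−ᾱ) = −1026.0 × ln(1 − 0.3426) = 430.369.
V = 13 × 18 × 9 = 2106 m³.
RT60 = 0.161 × 2106 / 430.369 = 0.79 s.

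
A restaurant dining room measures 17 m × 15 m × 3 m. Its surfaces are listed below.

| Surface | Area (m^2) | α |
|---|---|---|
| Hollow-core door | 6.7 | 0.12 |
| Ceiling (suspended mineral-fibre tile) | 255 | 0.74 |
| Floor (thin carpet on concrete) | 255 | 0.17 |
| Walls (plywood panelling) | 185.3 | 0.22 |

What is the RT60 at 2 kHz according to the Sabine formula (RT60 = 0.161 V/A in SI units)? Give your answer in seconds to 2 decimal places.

Summing Sᵢαᵢ: 0.804 + 188.700 + 43.350 + 40.766 → A = 273.620 sabins.
V = 17·15·3 = 765 m³.
T = 0.161 V/A = 0.161·765/273.620 = 0.45 s.

0.45 sec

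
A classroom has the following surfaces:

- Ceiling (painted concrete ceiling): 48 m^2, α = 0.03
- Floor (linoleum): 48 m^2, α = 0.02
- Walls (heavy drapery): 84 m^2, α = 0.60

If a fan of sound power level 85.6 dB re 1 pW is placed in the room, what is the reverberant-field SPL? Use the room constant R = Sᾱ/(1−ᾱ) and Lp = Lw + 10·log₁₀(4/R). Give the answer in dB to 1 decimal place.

Σ(Sᵢαᵢ) = 48·0.03 + 48·0.02 + 84·0.60 = 52.800; total area S = 180.0 m^2.
ᾱ = 52.800/180.0 = 0.2933; R = Sᾱ/(1−ᾱ) = 52.800/(1−0.2933) = 74.713 m^2.
Lp = 85.6 + 10·log₁₀(4/74.713) = 85.6 + (-12.71) = 72.9 dB.

72.9 dB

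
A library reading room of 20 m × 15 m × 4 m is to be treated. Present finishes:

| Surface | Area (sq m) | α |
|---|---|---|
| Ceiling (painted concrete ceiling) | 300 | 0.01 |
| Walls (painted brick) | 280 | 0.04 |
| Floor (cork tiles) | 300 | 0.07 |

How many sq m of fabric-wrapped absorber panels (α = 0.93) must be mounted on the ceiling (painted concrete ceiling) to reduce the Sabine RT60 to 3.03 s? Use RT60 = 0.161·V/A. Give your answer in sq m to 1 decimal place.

31.0

Summing Sᵢαᵢ: 3.000 + 11.200 + 21.000 → A₁ = 35.200 sabins.
V = 1200 m³. Target absorption A₂ = 0.161 × 1200 / 3.03 = 63.762 sabins.
ΔA needed = 63.762 − 35.200 = 28.562 sabins.
Net gain per sq m: Δα = 0.93 − 0.01 = 0.92.
Panel area = 28.562 / 0.92 = 31.0 sq m.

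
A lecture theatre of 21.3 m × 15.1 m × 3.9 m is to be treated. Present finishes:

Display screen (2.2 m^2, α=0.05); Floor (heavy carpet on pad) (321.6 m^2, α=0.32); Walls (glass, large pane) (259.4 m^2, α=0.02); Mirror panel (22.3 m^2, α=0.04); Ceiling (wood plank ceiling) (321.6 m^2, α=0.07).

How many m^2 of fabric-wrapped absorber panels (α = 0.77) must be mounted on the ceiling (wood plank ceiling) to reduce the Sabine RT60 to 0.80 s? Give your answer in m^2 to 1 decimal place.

Total absorption A₁ = 2.2*0.05 + 321.6*0.32 + 259.4*0.02 + 22.3*0.04 + 321.6*0.07
  = 0.110 + 102.912 + 5.188 + 0.892 + 22.512 = 131.614 m^2 sabins.
Required A₂ = 0.161·1254.357/0.80 = 252.439 sabins.
ΔA needed = 252.439 − 131.614 = 120.825 sabins.
Each m^2 of panel replacing the ceiling (wood plank ceiling) adds (0.77 − 0.07) = 0.70 sabins.
Panel area = 120.825 / 0.70 = 172.6 m^2.

172.6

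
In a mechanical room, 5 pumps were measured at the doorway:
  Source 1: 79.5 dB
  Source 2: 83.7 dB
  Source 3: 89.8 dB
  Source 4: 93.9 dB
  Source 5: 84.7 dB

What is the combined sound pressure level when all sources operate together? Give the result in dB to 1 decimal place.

Sum in the linear (power) domain: Σ 10^(Lᵢ/10) = 10^(79.5/10) + 10^(83.7/10) + 10^(89.8/10) + 10^(93.9/10) + 10^(84.7/10) = 4.028e+09.
L_total = 10·log₁₀(4.028e+09) = 96.1 dB.

96.1 dB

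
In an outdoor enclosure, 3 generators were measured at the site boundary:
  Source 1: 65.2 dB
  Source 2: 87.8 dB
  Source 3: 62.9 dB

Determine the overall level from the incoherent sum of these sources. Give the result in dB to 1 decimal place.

87.8 dB

Converting to relative power and adding: 10^(65.2/10) + 10^(87.8/10) + 10^(62.9/10) = 6.078e+08.
L_total = 10·log₁₀(6.078e+08) = 87.8 dB.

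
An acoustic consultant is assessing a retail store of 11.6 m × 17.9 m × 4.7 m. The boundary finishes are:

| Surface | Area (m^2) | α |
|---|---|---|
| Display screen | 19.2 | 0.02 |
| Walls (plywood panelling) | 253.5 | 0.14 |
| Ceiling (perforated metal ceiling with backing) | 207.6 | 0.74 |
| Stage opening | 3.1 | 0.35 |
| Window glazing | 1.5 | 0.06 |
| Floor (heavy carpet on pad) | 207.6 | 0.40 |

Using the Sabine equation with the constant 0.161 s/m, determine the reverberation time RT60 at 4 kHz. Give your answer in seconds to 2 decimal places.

0.57 sec

Summing Sᵢαᵢ: 0.384 + 35.490 + 153.624 + 1.085 + 0.090 + 83.040 → A = 273.713 sabins.
Volume V = 11.6 × 17.9 × 4.7 = 975.908 m³.
Sabine: RT60 = 0.161 × 975.908 / 273.713 = 0.57 s.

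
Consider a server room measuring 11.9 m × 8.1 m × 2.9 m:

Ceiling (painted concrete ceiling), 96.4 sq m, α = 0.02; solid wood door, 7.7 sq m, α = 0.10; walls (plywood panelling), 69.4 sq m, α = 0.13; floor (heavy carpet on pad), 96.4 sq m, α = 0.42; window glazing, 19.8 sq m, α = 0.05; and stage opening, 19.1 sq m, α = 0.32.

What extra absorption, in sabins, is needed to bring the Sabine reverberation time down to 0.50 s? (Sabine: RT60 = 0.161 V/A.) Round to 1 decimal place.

Summing Sᵢαᵢ: 1.928 + 0.770 + 9.022 + 40.488 + 0.990 + 6.112 → A₁ = 59.310 sabins.
Target A₂ = 0.161·279.531/0.50 = 90.009 sabins (V = 279.531 m³).
Shortfall: 90.009 − 59.310 = 30.7 sabins.

30.7 sabins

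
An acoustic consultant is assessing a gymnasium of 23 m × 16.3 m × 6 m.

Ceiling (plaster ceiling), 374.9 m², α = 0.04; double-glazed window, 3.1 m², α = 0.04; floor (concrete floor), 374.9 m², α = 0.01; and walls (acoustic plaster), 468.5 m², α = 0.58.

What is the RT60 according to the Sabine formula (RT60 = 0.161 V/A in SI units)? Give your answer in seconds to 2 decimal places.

1.25 s

Summing Sᵢαᵢ: 14.996 + 0.124 + 3.749 + 271.730 → A = 290.599 sabins.
Volume V = 23 × 16.3 × 6 = 2249.4 m³.
Sabine: RT60 = 0.161 × 2249.4 / 290.599 = 1.25 s.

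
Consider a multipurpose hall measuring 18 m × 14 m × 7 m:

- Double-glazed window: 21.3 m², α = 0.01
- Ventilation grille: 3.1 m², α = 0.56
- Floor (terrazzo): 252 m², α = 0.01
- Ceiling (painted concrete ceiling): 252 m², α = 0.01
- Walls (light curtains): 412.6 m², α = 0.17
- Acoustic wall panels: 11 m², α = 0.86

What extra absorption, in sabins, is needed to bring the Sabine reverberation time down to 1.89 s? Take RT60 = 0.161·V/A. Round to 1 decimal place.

63.7 sabins

A₁ = Σ Sᵢαᵢ = 21.3*0.01 + 3.1*0.56 + 252*0.01 + 252*0.01 + 412.6*0.17 + 11*0.86 = 86.591 sabins.
V = 1764 m³. Required absorption A₂ = 0.161 × 1764 / 1.89 = 150.267 sabins.
ΔA = A₂ − A₁ = 150.267 − 86.591 = 63.7 sabins.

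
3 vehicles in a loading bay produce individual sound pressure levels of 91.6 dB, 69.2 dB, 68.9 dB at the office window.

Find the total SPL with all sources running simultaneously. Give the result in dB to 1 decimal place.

91.6 dB

Sum in the linear (power) domain: Σ 10^(Lᵢ/10) = 10^(91.6/10) + 10^(69.2/10) + 10^(68.9/10) = 1.462e+09.
L_total = 10·log₁₀(1.462e+09) = 91.6 dB.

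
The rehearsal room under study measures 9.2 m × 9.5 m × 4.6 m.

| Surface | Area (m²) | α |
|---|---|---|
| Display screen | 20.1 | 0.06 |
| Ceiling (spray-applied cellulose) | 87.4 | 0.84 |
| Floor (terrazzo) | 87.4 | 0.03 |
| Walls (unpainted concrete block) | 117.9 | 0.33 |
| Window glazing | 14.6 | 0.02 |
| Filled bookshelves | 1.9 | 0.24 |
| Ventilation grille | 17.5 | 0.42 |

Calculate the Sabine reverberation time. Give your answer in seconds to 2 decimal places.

0.52 seconds

Equivalent absorption area: A = 20.1·0.06 + 87.4·0.84 + 87.4·0.03 + 117.9·0.33 + 14.6·0.02 + 1.9·0.24 + 17.5·0.42 = 124.249 m².
Room volume: 402.04 m³.
RT60 = 0.161 · V / A = 0.161 × 402.04 / 124.249 = 0.52 s.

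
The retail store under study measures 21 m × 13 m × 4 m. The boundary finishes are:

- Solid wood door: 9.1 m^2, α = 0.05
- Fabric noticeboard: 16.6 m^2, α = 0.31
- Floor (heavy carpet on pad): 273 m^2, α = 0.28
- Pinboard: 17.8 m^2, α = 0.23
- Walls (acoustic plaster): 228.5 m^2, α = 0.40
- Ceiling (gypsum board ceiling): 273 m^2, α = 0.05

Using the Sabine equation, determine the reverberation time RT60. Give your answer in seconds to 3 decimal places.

Total absorption A = 9.1*0.05 + 16.6*0.31 + 273*0.28 + 17.8*0.23 + 228.5*0.40 + 273*0.05
  = 0.455 + 5.146 + 76.440 + 4.094 + 91.400 + 13.650 = 191.185 m^2 sabins.
Volume V = 21 × 13 × 4 = 1092 m³.
T = 0.161 V/A = 0.161·1092/191.185 = 0.920 s.

0.920 seconds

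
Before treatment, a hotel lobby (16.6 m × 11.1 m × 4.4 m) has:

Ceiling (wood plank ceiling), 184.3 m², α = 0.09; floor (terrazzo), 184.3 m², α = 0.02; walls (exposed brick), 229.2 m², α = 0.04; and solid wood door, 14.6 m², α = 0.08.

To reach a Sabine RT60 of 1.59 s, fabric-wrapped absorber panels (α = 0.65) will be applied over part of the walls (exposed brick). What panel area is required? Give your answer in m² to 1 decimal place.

84.4

Summing Sᵢαᵢ: 16.587 + 3.686 + 9.168 + 1.168 → A₁ = 30.609 sabins.
V = 810.744 m³. Target absorption A₂ = 0.161 × 810.744 / 1.59 = 82.094 sabins.
Absorption to add: 82.094 − 30.609 = 51.485 sabins.
Each m² of panel replacing the walls (exposed brick) adds (0.65 − 0.04) = 0.61 sabins.
Panel area = 51.485 / 0.61 = 84.4 m².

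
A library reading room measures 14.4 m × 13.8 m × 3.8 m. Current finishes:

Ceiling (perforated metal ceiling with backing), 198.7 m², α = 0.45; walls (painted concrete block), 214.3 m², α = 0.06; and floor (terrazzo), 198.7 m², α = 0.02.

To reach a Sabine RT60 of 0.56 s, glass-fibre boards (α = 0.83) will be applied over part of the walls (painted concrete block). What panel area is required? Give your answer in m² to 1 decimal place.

144.0

Summing Sᵢαᵢ: 89.415 + 12.858 + 3.974 → A₁ = 106.247 sabins.
V = 755.136 m³. Target absorption A₂ = 0.161 × 755.136 / 0.56 = 217.102 sabins.
Absorption to add: 217.102 − 106.247 = 110.855 sabins.
Each m² of panel replacing the walls (painted concrete block) adds (0.83 − 0.06) = 0.77 sabins.
Panel area = 110.855 / 0.77 = 144.0 m².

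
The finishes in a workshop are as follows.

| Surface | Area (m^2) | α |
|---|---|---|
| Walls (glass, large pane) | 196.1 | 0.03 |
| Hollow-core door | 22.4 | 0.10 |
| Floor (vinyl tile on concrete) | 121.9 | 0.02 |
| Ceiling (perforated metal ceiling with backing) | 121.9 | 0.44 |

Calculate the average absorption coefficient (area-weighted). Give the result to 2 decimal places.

S = Σ Sᵢ = 196.1 + 22.4 + 121.9 + 121.9 = 462.3 m^2.
Σ(Sᵢαᵢ) = 196.1*0.03 + 22.4*0.10 + 121.9*0.02 + 121.9*0.44 = 64.197.
ᾱ = A/S = 0.14.

0.14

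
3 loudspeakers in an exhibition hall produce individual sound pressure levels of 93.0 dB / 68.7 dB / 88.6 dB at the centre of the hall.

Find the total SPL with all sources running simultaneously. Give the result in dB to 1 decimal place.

Σ 10^(Lᵢ/10) = 2.727e+09.
Combined level = 10 log₁₀(2.727e+09) = 94.4 dB.

94.4 dB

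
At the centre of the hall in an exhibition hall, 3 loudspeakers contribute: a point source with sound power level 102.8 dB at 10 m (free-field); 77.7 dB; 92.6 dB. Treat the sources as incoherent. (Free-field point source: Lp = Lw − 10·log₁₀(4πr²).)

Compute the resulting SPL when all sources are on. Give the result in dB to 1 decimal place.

92.8 dB

Source at 10 m: Lp = 102.8 − 10·log₁₀(4π·10²) = 102.8 − 10·log₁₀(1256.637) = 71.8 dB.
Converting to relative power and adding: 10^(71.8/10) + 10^(77.7/10) + 10^(92.6/10) = 1.894e+09.
Back to dB: 10·log₁₀ Σ = 92.8 dB.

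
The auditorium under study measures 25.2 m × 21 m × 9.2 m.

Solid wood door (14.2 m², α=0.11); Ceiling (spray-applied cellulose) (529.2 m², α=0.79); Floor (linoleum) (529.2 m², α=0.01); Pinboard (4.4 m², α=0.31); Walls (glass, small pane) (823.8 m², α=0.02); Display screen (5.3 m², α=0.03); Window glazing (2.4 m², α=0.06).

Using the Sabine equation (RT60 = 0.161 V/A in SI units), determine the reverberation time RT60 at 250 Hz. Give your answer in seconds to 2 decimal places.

A = Σ Sᵢαᵢ = 14.2×0.11 + 529.2×0.79 + 529.2×0.01 + 4.4×0.31 + 823.8×0.02 + 5.3×0.03 + 2.4×0.06 = 443.065 sabins.
Room volume: 4868.64 m³.
Sabine: RT60 = 0.161 × 4868.64 / 443.065 = 1.77 s.

1.77 s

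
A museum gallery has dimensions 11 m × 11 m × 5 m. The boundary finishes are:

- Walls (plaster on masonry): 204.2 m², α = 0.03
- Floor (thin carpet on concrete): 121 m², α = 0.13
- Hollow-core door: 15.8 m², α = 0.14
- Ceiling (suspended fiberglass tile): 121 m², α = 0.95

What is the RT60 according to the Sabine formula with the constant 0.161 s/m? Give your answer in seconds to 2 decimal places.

Summing Sᵢαᵢ: 6.126 + 15.730 + 2.212 + 114.950 → A = 139.018 sabins.
Room volume: 605 m³.
T = 0.161 V/A = 0.161·605/139.018 = 0.70 s.

0.70 s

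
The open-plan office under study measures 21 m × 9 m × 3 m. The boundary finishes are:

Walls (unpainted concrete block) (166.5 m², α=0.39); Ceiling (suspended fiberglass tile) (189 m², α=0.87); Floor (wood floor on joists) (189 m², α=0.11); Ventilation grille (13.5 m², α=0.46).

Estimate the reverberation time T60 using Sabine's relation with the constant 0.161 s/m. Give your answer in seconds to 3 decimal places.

Summing Sᵢαᵢ: 64.935 + 164.430 + 20.790 + 6.210 → A = 256.365 sabins.
V = 21·9·3 = 567 m³.
RT60 = 0.161 · V / A = 0.161 × 567 / 256.365 = 0.356 s.

0.356 s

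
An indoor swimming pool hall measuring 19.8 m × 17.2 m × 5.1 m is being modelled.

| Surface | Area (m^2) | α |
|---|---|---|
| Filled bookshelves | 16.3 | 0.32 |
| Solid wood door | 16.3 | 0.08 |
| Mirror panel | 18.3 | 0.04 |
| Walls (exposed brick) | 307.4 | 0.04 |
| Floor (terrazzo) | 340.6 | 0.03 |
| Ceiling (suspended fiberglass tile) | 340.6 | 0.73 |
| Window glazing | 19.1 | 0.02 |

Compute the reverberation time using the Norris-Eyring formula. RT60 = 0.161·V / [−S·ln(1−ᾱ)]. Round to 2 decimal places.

Total surface area S = 16.3 + 16.3 + 18.3 + 307.4 + 340.6 + 340.6 + 19.1 = 1058.6 m^2.
Absorption A = 16.3×0.32 + 16.3×0.08 + 18.3×0.04 + 307.4×0.04 + 340.6×0.03 + 340.6×0.73 + 19.1×0.02 = 278.786 sabins.
Mean coefficient ᾱ = A/S = 0.2634.
−S·ln(1−ᾱ) = −1058.6 × ln(1 − 0.2634) = 323.625.
V = 19.8 × 17.2 × 5.1 = 1736.856 m³.
T = 0.161·V/[−S·ln(1−ᾱ)] = 0.161·1736.856/323.625 = 0.86 s.

0.86 s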